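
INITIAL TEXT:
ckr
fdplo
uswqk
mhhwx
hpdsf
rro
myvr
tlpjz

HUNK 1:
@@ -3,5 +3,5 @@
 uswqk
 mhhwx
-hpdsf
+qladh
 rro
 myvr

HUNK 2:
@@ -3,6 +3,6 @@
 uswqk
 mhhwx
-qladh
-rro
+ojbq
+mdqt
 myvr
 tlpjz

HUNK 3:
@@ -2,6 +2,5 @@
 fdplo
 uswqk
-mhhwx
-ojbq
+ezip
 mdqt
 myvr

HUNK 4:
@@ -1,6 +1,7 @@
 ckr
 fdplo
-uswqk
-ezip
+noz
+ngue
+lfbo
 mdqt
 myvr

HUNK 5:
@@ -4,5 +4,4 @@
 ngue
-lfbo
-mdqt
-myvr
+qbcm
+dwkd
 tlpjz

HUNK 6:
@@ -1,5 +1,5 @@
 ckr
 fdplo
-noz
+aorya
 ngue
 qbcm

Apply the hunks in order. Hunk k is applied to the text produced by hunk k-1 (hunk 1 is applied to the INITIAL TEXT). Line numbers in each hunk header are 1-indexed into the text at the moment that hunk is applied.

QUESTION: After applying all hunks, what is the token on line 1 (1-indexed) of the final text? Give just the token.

Hunk 1: at line 3 remove [hpdsf] add [qladh] -> 8 lines: ckr fdplo uswqk mhhwx qladh rro myvr tlpjz
Hunk 2: at line 3 remove [qladh,rro] add [ojbq,mdqt] -> 8 lines: ckr fdplo uswqk mhhwx ojbq mdqt myvr tlpjz
Hunk 3: at line 2 remove [mhhwx,ojbq] add [ezip] -> 7 lines: ckr fdplo uswqk ezip mdqt myvr tlpjz
Hunk 4: at line 1 remove [uswqk,ezip] add [noz,ngue,lfbo] -> 8 lines: ckr fdplo noz ngue lfbo mdqt myvr tlpjz
Hunk 5: at line 4 remove [lfbo,mdqt,myvr] add [qbcm,dwkd] -> 7 lines: ckr fdplo noz ngue qbcm dwkd tlpjz
Hunk 6: at line 1 remove [noz] add [aorya] -> 7 lines: ckr fdplo aorya ngue qbcm dwkd tlpjz
Final line 1: ckr

Answer: ckr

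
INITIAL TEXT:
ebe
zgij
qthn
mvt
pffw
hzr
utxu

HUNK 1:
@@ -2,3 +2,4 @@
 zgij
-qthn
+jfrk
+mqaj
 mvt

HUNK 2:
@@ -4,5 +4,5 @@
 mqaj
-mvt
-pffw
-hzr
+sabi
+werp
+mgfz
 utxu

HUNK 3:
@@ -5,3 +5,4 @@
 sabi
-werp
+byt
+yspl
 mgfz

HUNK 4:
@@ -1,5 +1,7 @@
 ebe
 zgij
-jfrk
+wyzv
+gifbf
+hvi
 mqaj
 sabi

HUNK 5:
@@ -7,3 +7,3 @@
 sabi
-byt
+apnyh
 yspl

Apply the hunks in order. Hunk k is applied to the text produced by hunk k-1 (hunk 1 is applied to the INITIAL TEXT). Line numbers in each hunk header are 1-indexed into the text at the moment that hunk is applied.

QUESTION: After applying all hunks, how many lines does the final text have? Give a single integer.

Answer: 11

Derivation:
Hunk 1: at line 2 remove [qthn] add [jfrk,mqaj] -> 8 lines: ebe zgij jfrk mqaj mvt pffw hzr utxu
Hunk 2: at line 4 remove [mvt,pffw,hzr] add [sabi,werp,mgfz] -> 8 lines: ebe zgij jfrk mqaj sabi werp mgfz utxu
Hunk 3: at line 5 remove [werp] add [byt,yspl] -> 9 lines: ebe zgij jfrk mqaj sabi byt yspl mgfz utxu
Hunk 4: at line 1 remove [jfrk] add [wyzv,gifbf,hvi] -> 11 lines: ebe zgij wyzv gifbf hvi mqaj sabi byt yspl mgfz utxu
Hunk 5: at line 7 remove [byt] add [apnyh] -> 11 lines: ebe zgij wyzv gifbf hvi mqaj sabi apnyh yspl mgfz utxu
Final line count: 11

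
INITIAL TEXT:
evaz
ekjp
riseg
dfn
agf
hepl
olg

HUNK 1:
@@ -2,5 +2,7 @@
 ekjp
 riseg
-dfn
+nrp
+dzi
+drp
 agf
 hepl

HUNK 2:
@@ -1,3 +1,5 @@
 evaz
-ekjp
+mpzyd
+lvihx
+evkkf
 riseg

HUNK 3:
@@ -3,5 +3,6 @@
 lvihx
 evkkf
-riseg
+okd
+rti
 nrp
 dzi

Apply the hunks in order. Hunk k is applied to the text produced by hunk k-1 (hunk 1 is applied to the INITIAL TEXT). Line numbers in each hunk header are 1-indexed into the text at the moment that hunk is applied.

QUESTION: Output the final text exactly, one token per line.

Answer: evaz
mpzyd
lvihx
evkkf
okd
rti
nrp
dzi
drp
agf
hepl
olg

Derivation:
Hunk 1: at line 2 remove [dfn] add [nrp,dzi,drp] -> 9 lines: evaz ekjp riseg nrp dzi drp agf hepl olg
Hunk 2: at line 1 remove [ekjp] add [mpzyd,lvihx,evkkf] -> 11 lines: evaz mpzyd lvihx evkkf riseg nrp dzi drp agf hepl olg
Hunk 3: at line 3 remove [riseg] add [okd,rti] -> 12 lines: evaz mpzyd lvihx evkkf okd rti nrp dzi drp agf hepl olg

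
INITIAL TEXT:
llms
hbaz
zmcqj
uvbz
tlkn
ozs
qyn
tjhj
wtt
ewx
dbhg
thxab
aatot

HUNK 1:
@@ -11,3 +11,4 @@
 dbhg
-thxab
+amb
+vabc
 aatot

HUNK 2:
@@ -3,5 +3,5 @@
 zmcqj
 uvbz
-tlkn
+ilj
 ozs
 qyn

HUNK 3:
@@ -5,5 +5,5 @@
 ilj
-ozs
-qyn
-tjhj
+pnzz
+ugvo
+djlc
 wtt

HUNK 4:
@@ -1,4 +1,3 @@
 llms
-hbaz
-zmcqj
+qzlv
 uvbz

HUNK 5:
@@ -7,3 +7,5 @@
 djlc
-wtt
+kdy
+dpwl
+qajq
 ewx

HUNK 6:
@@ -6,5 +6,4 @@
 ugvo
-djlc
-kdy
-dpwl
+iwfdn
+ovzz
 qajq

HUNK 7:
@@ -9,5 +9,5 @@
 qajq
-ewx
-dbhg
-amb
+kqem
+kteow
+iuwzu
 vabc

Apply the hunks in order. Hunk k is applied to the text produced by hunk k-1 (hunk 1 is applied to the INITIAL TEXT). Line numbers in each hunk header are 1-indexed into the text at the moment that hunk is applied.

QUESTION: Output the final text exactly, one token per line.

Hunk 1: at line 11 remove [thxab] add [amb,vabc] -> 14 lines: llms hbaz zmcqj uvbz tlkn ozs qyn tjhj wtt ewx dbhg amb vabc aatot
Hunk 2: at line 3 remove [tlkn] add [ilj] -> 14 lines: llms hbaz zmcqj uvbz ilj ozs qyn tjhj wtt ewx dbhg amb vabc aatot
Hunk 3: at line 5 remove [ozs,qyn,tjhj] add [pnzz,ugvo,djlc] -> 14 lines: llms hbaz zmcqj uvbz ilj pnzz ugvo djlc wtt ewx dbhg amb vabc aatot
Hunk 4: at line 1 remove [hbaz,zmcqj] add [qzlv] -> 13 lines: llms qzlv uvbz ilj pnzz ugvo djlc wtt ewx dbhg amb vabc aatot
Hunk 5: at line 7 remove [wtt] add [kdy,dpwl,qajq] -> 15 lines: llms qzlv uvbz ilj pnzz ugvo djlc kdy dpwl qajq ewx dbhg amb vabc aatot
Hunk 6: at line 6 remove [djlc,kdy,dpwl] add [iwfdn,ovzz] -> 14 lines: llms qzlv uvbz ilj pnzz ugvo iwfdn ovzz qajq ewx dbhg amb vabc aatot
Hunk 7: at line 9 remove [ewx,dbhg,amb] add [kqem,kteow,iuwzu] -> 14 lines: llms qzlv uvbz ilj pnzz ugvo iwfdn ovzz qajq kqem kteow iuwzu vabc aatot

Answer: llms
qzlv
uvbz
ilj
pnzz
ugvo
iwfdn
ovzz
qajq
kqem
kteow
iuwzu
vabc
aatot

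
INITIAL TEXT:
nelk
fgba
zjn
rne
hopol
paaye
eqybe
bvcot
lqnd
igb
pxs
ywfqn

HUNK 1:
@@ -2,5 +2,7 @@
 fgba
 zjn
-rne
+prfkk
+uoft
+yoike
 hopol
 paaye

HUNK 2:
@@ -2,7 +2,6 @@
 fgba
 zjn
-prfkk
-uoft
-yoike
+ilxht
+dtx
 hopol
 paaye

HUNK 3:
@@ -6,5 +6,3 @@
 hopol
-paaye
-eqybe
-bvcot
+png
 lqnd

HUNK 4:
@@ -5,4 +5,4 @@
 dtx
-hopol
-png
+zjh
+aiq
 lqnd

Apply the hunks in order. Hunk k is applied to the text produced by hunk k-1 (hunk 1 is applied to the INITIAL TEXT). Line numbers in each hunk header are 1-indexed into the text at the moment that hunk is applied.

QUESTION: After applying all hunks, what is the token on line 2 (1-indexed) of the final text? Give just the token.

Answer: fgba

Derivation:
Hunk 1: at line 2 remove [rne] add [prfkk,uoft,yoike] -> 14 lines: nelk fgba zjn prfkk uoft yoike hopol paaye eqybe bvcot lqnd igb pxs ywfqn
Hunk 2: at line 2 remove [prfkk,uoft,yoike] add [ilxht,dtx] -> 13 lines: nelk fgba zjn ilxht dtx hopol paaye eqybe bvcot lqnd igb pxs ywfqn
Hunk 3: at line 6 remove [paaye,eqybe,bvcot] add [png] -> 11 lines: nelk fgba zjn ilxht dtx hopol png lqnd igb pxs ywfqn
Hunk 4: at line 5 remove [hopol,png] add [zjh,aiq] -> 11 lines: nelk fgba zjn ilxht dtx zjh aiq lqnd igb pxs ywfqn
Final line 2: fgba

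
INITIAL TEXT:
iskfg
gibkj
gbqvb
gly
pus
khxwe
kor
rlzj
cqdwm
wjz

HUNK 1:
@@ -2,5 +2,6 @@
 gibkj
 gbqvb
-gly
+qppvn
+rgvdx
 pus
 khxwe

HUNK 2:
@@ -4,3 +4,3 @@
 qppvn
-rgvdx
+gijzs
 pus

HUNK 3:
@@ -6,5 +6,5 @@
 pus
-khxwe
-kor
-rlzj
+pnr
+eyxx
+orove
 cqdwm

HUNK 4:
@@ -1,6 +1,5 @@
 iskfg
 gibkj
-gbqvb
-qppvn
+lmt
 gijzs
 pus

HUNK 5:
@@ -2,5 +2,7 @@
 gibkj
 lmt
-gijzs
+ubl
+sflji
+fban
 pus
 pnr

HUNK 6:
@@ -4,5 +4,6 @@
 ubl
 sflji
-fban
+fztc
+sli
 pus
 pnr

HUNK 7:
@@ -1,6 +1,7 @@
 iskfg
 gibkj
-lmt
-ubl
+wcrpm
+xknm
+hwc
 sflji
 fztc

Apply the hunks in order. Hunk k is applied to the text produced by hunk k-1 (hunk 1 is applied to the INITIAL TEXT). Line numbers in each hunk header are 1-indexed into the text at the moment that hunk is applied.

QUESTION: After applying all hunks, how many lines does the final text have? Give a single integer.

Hunk 1: at line 2 remove [gly] add [qppvn,rgvdx] -> 11 lines: iskfg gibkj gbqvb qppvn rgvdx pus khxwe kor rlzj cqdwm wjz
Hunk 2: at line 4 remove [rgvdx] add [gijzs] -> 11 lines: iskfg gibkj gbqvb qppvn gijzs pus khxwe kor rlzj cqdwm wjz
Hunk 3: at line 6 remove [khxwe,kor,rlzj] add [pnr,eyxx,orove] -> 11 lines: iskfg gibkj gbqvb qppvn gijzs pus pnr eyxx orove cqdwm wjz
Hunk 4: at line 1 remove [gbqvb,qppvn] add [lmt] -> 10 lines: iskfg gibkj lmt gijzs pus pnr eyxx orove cqdwm wjz
Hunk 5: at line 2 remove [gijzs] add [ubl,sflji,fban] -> 12 lines: iskfg gibkj lmt ubl sflji fban pus pnr eyxx orove cqdwm wjz
Hunk 6: at line 4 remove [fban] add [fztc,sli] -> 13 lines: iskfg gibkj lmt ubl sflji fztc sli pus pnr eyxx orove cqdwm wjz
Hunk 7: at line 1 remove [lmt,ubl] add [wcrpm,xknm,hwc] -> 14 lines: iskfg gibkj wcrpm xknm hwc sflji fztc sli pus pnr eyxx orove cqdwm wjz
Final line count: 14

Answer: 14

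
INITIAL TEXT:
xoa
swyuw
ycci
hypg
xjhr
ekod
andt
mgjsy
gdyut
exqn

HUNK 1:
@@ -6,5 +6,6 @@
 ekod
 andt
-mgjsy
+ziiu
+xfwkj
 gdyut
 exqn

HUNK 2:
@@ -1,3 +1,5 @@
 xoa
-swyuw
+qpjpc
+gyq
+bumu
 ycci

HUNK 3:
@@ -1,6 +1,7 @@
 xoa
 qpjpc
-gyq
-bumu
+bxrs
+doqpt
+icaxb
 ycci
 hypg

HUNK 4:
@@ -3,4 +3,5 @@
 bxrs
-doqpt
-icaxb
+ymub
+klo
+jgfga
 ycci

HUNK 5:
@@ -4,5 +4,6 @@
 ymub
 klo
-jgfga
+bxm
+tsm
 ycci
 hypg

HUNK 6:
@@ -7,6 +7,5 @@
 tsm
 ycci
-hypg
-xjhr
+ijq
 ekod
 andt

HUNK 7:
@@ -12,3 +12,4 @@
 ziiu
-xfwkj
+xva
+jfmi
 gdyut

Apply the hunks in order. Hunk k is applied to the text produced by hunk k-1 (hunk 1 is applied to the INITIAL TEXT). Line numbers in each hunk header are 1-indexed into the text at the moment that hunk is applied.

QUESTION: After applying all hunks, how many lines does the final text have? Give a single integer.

Hunk 1: at line 6 remove [mgjsy] add [ziiu,xfwkj] -> 11 lines: xoa swyuw ycci hypg xjhr ekod andt ziiu xfwkj gdyut exqn
Hunk 2: at line 1 remove [swyuw] add [qpjpc,gyq,bumu] -> 13 lines: xoa qpjpc gyq bumu ycci hypg xjhr ekod andt ziiu xfwkj gdyut exqn
Hunk 3: at line 1 remove [gyq,bumu] add [bxrs,doqpt,icaxb] -> 14 lines: xoa qpjpc bxrs doqpt icaxb ycci hypg xjhr ekod andt ziiu xfwkj gdyut exqn
Hunk 4: at line 3 remove [doqpt,icaxb] add [ymub,klo,jgfga] -> 15 lines: xoa qpjpc bxrs ymub klo jgfga ycci hypg xjhr ekod andt ziiu xfwkj gdyut exqn
Hunk 5: at line 4 remove [jgfga] add [bxm,tsm] -> 16 lines: xoa qpjpc bxrs ymub klo bxm tsm ycci hypg xjhr ekod andt ziiu xfwkj gdyut exqn
Hunk 6: at line 7 remove [hypg,xjhr] add [ijq] -> 15 lines: xoa qpjpc bxrs ymub klo bxm tsm ycci ijq ekod andt ziiu xfwkj gdyut exqn
Hunk 7: at line 12 remove [xfwkj] add [xva,jfmi] -> 16 lines: xoa qpjpc bxrs ymub klo bxm tsm ycci ijq ekod andt ziiu xva jfmi gdyut exqn
Final line count: 16

Answer: 16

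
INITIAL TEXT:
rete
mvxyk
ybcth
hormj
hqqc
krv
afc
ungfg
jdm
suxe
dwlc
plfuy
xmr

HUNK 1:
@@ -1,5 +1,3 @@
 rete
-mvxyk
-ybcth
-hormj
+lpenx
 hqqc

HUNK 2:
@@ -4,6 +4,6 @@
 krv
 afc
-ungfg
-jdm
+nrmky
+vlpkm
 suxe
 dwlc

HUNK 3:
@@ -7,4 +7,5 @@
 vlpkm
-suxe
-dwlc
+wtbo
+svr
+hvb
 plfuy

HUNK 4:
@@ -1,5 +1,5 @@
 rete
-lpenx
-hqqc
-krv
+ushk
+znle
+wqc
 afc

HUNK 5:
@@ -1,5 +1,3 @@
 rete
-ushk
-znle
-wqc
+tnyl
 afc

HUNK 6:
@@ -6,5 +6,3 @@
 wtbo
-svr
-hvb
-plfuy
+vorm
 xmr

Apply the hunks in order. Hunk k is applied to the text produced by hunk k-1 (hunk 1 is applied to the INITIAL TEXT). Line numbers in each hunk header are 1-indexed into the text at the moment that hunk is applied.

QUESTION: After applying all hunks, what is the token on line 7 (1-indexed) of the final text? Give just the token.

Answer: vorm

Derivation:
Hunk 1: at line 1 remove [mvxyk,ybcth,hormj] add [lpenx] -> 11 lines: rete lpenx hqqc krv afc ungfg jdm suxe dwlc plfuy xmr
Hunk 2: at line 4 remove [ungfg,jdm] add [nrmky,vlpkm] -> 11 lines: rete lpenx hqqc krv afc nrmky vlpkm suxe dwlc plfuy xmr
Hunk 3: at line 7 remove [suxe,dwlc] add [wtbo,svr,hvb] -> 12 lines: rete lpenx hqqc krv afc nrmky vlpkm wtbo svr hvb plfuy xmr
Hunk 4: at line 1 remove [lpenx,hqqc,krv] add [ushk,znle,wqc] -> 12 lines: rete ushk znle wqc afc nrmky vlpkm wtbo svr hvb plfuy xmr
Hunk 5: at line 1 remove [ushk,znle,wqc] add [tnyl] -> 10 lines: rete tnyl afc nrmky vlpkm wtbo svr hvb plfuy xmr
Hunk 6: at line 6 remove [svr,hvb,plfuy] add [vorm] -> 8 lines: rete tnyl afc nrmky vlpkm wtbo vorm xmr
Final line 7: vorm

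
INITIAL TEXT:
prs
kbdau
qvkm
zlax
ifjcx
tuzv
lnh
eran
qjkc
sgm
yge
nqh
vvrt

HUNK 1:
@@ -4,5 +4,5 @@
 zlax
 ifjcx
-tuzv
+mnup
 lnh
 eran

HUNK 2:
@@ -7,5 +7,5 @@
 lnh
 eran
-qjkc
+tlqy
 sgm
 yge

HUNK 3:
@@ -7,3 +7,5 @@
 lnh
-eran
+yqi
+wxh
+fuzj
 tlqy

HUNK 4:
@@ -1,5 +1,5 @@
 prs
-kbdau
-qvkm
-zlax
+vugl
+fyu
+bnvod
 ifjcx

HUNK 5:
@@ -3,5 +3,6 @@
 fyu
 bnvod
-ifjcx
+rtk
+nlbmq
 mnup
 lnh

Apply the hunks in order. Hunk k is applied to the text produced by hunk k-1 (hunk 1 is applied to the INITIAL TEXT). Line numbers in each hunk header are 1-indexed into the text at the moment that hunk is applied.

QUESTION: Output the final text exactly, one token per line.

Hunk 1: at line 4 remove [tuzv] add [mnup] -> 13 lines: prs kbdau qvkm zlax ifjcx mnup lnh eran qjkc sgm yge nqh vvrt
Hunk 2: at line 7 remove [qjkc] add [tlqy] -> 13 lines: prs kbdau qvkm zlax ifjcx mnup lnh eran tlqy sgm yge nqh vvrt
Hunk 3: at line 7 remove [eran] add [yqi,wxh,fuzj] -> 15 lines: prs kbdau qvkm zlax ifjcx mnup lnh yqi wxh fuzj tlqy sgm yge nqh vvrt
Hunk 4: at line 1 remove [kbdau,qvkm,zlax] add [vugl,fyu,bnvod] -> 15 lines: prs vugl fyu bnvod ifjcx mnup lnh yqi wxh fuzj tlqy sgm yge nqh vvrt
Hunk 5: at line 3 remove [ifjcx] add [rtk,nlbmq] -> 16 lines: prs vugl fyu bnvod rtk nlbmq mnup lnh yqi wxh fuzj tlqy sgm yge nqh vvrt

Answer: prs
vugl
fyu
bnvod
rtk
nlbmq
mnup
lnh
yqi
wxh
fuzj
tlqy
sgm
yge
nqh
vvrt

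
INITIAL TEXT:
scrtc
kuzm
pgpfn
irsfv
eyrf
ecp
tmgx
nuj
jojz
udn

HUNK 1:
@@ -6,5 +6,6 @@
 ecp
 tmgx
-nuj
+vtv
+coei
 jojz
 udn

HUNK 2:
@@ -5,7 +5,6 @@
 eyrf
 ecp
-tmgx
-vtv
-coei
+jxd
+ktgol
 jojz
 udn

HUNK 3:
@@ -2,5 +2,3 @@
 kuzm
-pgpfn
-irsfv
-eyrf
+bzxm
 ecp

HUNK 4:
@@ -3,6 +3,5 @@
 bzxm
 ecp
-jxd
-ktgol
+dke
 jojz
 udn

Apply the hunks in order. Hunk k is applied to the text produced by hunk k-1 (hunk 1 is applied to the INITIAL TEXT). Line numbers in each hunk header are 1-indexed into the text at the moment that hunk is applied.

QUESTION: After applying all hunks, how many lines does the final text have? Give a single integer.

Hunk 1: at line 6 remove [nuj] add [vtv,coei] -> 11 lines: scrtc kuzm pgpfn irsfv eyrf ecp tmgx vtv coei jojz udn
Hunk 2: at line 5 remove [tmgx,vtv,coei] add [jxd,ktgol] -> 10 lines: scrtc kuzm pgpfn irsfv eyrf ecp jxd ktgol jojz udn
Hunk 3: at line 2 remove [pgpfn,irsfv,eyrf] add [bzxm] -> 8 lines: scrtc kuzm bzxm ecp jxd ktgol jojz udn
Hunk 4: at line 3 remove [jxd,ktgol] add [dke] -> 7 lines: scrtc kuzm bzxm ecp dke jojz udn
Final line count: 7

Answer: 7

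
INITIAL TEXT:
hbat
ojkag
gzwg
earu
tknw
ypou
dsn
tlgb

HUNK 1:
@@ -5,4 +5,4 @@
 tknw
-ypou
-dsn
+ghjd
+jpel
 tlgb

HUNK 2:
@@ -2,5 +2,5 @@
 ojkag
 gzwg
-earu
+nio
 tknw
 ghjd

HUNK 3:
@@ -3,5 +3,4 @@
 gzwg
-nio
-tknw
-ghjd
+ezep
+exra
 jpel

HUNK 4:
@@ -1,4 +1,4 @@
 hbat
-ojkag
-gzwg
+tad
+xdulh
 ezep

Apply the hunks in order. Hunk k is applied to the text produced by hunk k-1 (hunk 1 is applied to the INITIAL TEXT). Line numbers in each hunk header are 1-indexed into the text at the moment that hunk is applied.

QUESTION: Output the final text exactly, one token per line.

Answer: hbat
tad
xdulh
ezep
exra
jpel
tlgb

Derivation:
Hunk 1: at line 5 remove [ypou,dsn] add [ghjd,jpel] -> 8 lines: hbat ojkag gzwg earu tknw ghjd jpel tlgb
Hunk 2: at line 2 remove [earu] add [nio] -> 8 lines: hbat ojkag gzwg nio tknw ghjd jpel tlgb
Hunk 3: at line 3 remove [nio,tknw,ghjd] add [ezep,exra] -> 7 lines: hbat ojkag gzwg ezep exra jpel tlgb
Hunk 4: at line 1 remove [ojkag,gzwg] add [tad,xdulh] -> 7 lines: hbat tad xdulh ezep exra jpel tlgb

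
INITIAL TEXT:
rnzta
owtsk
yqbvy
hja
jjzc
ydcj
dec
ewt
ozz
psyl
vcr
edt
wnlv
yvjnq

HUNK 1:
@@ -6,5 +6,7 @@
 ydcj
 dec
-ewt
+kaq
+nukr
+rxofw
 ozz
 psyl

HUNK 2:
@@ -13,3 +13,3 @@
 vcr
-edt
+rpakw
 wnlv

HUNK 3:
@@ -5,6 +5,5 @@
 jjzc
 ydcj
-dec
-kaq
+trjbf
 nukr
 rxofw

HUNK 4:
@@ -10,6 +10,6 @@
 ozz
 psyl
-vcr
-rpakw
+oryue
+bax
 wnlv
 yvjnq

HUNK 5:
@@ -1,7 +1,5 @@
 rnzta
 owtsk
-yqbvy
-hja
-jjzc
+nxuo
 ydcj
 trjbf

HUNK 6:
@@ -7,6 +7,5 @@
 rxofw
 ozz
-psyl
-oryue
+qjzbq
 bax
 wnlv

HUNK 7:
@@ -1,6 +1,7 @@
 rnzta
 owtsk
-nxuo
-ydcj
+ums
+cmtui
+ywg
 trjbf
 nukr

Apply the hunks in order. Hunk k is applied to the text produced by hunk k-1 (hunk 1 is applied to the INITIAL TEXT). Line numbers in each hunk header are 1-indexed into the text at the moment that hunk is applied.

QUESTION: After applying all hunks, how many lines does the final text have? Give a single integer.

Answer: 13

Derivation:
Hunk 1: at line 6 remove [ewt] add [kaq,nukr,rxofw] -> 16 lines: rnzta owtsk yqbvy hja jjzc ydcj dec kaq nukr rxofw ozz psyl vcr edt wnlv yvjnq
Hunk 2: at line 13 remove [edt] add [rpakw] -> 16 lines: rnzta owtsk yqbvy hja jjzc ydcj dec kaq nukr rxofw ozz psyl vcr rpakw wnlv yvjnq
Hunk 3: at line 5 remove [dec,kaq] add [trjbf] -> 15 lines: rnzta owtsk yqbvy hja jjzc ydcj trjbf nukr rxofw ozz psyl vcr rpakw wnlv yvjnq
Hunk 4: at line 10 remove [vcr,rpakw] add [oryue,bax] -> 15 lines: rnzta owtsk yqbvy hja jjzc ydcj trjbf nukr rxofw ozz psyl oryue bax wnlv yvjnq
Hunk 5: at line 1 remove [yqbvy,hja,jjzc] add [nxuo] -> 13 lines: rnzta owtsk nxuo ydcj trjbf nukr rxofw ozz psyl oryue bax wnlv yvjnq
Hunk 6: at line 7 remove [psyl,oryue] add [qjzbq] -> 12 lines: rnzta owtsk nxuo ydcj trjbf nukr rxofw ozz qjzbq bax wnlv yvjnq
Hunk 7: at line 1 remove [nxuo,ydcj] add [ums,cmtui,ywg] -> 13 lines: rnzta owtsk ums cmtui ywg trjbf nukr rxofw ozz qjzbq bax wnlv yvjnq
Final line count: 13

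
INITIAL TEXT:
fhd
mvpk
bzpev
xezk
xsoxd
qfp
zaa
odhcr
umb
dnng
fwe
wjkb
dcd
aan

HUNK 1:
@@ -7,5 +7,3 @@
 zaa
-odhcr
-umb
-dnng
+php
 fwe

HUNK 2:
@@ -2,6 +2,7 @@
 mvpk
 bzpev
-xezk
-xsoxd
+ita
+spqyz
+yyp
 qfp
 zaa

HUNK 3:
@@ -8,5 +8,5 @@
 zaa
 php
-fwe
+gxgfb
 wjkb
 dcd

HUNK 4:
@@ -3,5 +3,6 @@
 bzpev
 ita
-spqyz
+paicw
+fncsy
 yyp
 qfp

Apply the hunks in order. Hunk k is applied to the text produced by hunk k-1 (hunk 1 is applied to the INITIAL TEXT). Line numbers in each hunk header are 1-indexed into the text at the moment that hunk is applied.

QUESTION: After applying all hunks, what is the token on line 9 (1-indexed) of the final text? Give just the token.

Hunk 1: at line 7 remove [odhcr,umb,dnng] add [php] -> 12 lines: fhd mvpk bzpev xezk xsoxd qfp zaa php fwe wjkb dcd aan
Hunk 2: at line 2 remove [xezk,xsoxd] add [ita,spqyz,yyp] -> 13 lines: fhd mvpk bzpev ita spqyz yyp qfp zaa php fwe wjkb dcd aan
Hunk 3: at line 8 remove [fwe] add [gxgfb] -> 13 lines: fhd mvpk bzpev ita spqyz yyp qfp zaa php gxgfb wjkb dcd aan
Hunk 4: at line 3 remove [spqyz] add [paicw,fncsy] -> 14 lines: fhd mvpk bzpev ita paicw fncsy yyp qfp zaa php gxgfb wjkb dcd aan
Final line 9: zaa

Answer: zaa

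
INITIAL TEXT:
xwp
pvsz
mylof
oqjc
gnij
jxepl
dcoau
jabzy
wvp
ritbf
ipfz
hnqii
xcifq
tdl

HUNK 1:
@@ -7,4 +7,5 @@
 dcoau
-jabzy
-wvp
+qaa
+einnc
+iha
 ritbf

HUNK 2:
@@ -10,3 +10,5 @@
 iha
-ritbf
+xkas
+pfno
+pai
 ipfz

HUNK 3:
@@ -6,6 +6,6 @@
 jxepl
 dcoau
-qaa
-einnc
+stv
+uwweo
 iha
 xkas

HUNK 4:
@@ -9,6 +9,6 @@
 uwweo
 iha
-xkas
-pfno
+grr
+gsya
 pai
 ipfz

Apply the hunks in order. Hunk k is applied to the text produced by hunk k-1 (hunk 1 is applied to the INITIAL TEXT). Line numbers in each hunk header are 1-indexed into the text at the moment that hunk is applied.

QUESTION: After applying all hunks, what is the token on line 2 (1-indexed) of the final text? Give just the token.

Answer: pvsz

Derivation:
Hunk 1: at line 7 remove [jabzy,wvp] add [qaa,einnc,iha] -> 15 lines: xwp pvsz mylof oqjc gnij jxepl dcoau qaa einnc iha ritbf ipfz hnqii xcifq tdl
Hunk 2: at line 10 remove [ritbf] add [xkas,pfno,pai] -> 17 lines: xwp pvsz mylof oqjc gnij jxepl dcoau qaa einnc iha xkas pfno pai ipfz hnqii xcifq tdl
Hunk 3: at line 6 remove [qaa,einnc] add [stv,uwweo] -> 17 lines: xwp pvsz mylof oqjc gnij jxepl dcoau stv uwweo iha xkas pfno pai ipfz hnqii xcifq tdl
Hunk 4: at line 9 remove [xkas,pfno] add [grr,gsya] -> 17 lines: xwp pvsz mylof oqjc gnij jxepl dcoau stv uwweo iha grr gsya pai ipfz hnqii xcifq tdl
Final line 2: pvsz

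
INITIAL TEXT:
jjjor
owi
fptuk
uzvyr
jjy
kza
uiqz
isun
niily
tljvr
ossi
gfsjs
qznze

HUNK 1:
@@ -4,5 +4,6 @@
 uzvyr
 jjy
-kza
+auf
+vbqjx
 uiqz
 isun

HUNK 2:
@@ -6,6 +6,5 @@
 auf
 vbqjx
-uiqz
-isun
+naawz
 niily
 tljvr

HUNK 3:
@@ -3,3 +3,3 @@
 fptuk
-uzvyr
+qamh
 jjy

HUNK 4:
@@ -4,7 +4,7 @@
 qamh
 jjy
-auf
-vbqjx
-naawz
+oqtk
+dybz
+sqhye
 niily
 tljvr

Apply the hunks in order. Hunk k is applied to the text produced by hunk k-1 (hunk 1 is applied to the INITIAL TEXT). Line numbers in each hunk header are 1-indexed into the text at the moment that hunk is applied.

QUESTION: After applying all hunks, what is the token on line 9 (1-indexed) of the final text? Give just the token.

Answer: niily

Derivation:
Hunk 1: at line 4 remove [kza] add [auf,vbqjx] -> 14 lines: jjjor owi fptuk uzvyr jjy auf vbqjx uiqz isun niily tljvr ossi gfsjs qznze
Hunk 2: at line 6 remove [uiqz,isun] add [naawz] -> 13 lines: jjjor owi fptuk uzvyr jjy auf vbqjx naawz niily tljvr ossi gfsjs qznze
Hunk 3: at line 3 remove [uzvyr] add [qamh] -> 13 lines: jjjor owi fptuk qamh jjy auf vbqjx naawz niily tljvr ossi gfsjs qznze
Hunk 4: at line 4 remove [auf,vbqjx,naawz] add [oqtk,dybz,sqhye] -> 13 lines: jjjor owi fptuk qamh jjy oqtk dybz sqhye niily tljvr ossi gfsjs qznze
Final line 9: niily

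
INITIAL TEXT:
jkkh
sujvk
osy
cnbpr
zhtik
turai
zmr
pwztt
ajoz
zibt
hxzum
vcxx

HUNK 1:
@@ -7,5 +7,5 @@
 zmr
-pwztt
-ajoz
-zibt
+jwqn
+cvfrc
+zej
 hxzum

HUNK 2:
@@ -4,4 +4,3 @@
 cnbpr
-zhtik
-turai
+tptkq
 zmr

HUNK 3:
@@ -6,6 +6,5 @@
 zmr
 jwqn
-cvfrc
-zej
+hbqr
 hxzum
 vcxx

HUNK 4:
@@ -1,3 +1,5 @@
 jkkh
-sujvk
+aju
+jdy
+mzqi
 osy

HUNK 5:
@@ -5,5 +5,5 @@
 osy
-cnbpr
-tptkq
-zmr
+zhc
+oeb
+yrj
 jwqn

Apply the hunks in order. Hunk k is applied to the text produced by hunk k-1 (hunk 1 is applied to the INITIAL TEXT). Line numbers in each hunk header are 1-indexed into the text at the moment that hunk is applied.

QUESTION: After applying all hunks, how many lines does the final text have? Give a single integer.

Hunk 1: at line 7 remove [pwztt,ajoz,zibt] add [jwqn,cvfrc,zej] -> 12 lines: jkkh sujvk osy cnbpr zhtik turai zmr jwqn cvfrc zej hxzum vcxx
Hunk 2: at line 4 remove [zhtik,turai] add [tptkq] -> 11 lines: jkkh sujvk osy cnbpr tptkq zmr jwqn cvfrc zej hxzum vcxx
Hunk 3: at line 6 remove [cvfrc,zej] add [hbqr] -> 10 lines: jkkh sujvk osy cnbpr tptkq zmr jwqn hbqr hxzum vcxx
Hunk 4: at line 1 remove [sujvk] add [aju,jdy,mzqi] -> 12 lines: jkkh aju jdy mzqi osy cnbpr tptkq zmr jwqn hbqr hxzum vcxx
Hunk 5: at line 5 remove [cnbpr,tptkq,zmr] add [zhc,oeb,yrj] -> 12 lines: jkkh aju jdy mzqi osy zhc oeb yrj jwqn hbqr hxzum vcxx
Final line count: 12

Answer: 12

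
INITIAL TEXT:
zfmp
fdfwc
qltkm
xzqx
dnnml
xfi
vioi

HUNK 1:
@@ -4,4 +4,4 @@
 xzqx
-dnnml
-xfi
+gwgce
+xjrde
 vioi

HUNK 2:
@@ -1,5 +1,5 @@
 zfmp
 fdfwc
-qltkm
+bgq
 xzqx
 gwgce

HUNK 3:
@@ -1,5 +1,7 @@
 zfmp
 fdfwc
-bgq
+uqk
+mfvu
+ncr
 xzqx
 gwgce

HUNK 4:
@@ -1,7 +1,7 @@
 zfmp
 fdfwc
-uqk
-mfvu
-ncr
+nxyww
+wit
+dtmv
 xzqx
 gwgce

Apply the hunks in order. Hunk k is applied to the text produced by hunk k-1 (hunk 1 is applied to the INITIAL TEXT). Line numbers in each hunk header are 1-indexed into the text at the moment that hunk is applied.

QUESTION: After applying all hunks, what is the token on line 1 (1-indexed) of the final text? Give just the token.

Hunk 1: at line 4 remove [dnnml,xfi] add [gwgce,xjrde] -> 7 lines: zfmp fdfwc qltkm xzqx gwgce xjrde vioi
Hunk 2: at line 1 remove [qltkm] add [bgq] -> 7 lines: zfmp fdfwc bgq xzqx gwgce xjrde vioi
Hunk 3: at line 1 remove [bgq] add [uqk,mfvu,ncr] -> 9 lines: zfmp fdfwc uqk mfvu ncr xzqx gwgce xjrde vioi
Hunk 4: at line 1 remove [uqk,mfvu,ncr] add [nxyww,wit,dtmv] -> 9 lines: zfmp fdfwc nxyww wit dtmv xzqx gwgce xjrde vioi
Final line 1: zfmp

Answer: zfmp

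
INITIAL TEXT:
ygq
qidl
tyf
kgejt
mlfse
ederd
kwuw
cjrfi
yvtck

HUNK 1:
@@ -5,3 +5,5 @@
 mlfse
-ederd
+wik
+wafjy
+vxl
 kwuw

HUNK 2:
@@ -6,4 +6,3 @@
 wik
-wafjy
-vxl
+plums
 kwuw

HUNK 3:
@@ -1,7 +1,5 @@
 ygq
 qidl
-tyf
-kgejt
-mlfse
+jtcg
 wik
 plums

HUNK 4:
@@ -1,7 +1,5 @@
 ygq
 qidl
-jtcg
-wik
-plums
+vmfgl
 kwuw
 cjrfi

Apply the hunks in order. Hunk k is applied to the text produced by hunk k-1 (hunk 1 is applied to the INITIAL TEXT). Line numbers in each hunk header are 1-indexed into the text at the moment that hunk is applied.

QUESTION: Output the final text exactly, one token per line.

Answer: ygq
qidl
vmfgl
kwuw
cjrfi
yvtck

Derivation:
Hunk 1: at line 5 remove [ederd] add [wik,wafjy,vxl] -> 11 lines: ygq qidl tyf kgejt mlfse wik wafjy vxl kwuw cjrfi yvtck
Hunk 2: at line 6 remove [wafjy,vxl] add [plums] -> 10 lines: ygq qidl tyf kgejt mlfse wik plums kwuw cjrfi yvtck
Hunk 3: at line 1 remove [tyf,kgejt,mlfse] add [jtcg] -> 8 lines: ygq qidl jtcg wik plums kwuw cjrfi yvtck
Hunk 4: at line 1 remove [jtcg,wik,plums] add [vmfgl] -> 6 lines: ygq qidl vmfgl kwuw cjrfi yvtck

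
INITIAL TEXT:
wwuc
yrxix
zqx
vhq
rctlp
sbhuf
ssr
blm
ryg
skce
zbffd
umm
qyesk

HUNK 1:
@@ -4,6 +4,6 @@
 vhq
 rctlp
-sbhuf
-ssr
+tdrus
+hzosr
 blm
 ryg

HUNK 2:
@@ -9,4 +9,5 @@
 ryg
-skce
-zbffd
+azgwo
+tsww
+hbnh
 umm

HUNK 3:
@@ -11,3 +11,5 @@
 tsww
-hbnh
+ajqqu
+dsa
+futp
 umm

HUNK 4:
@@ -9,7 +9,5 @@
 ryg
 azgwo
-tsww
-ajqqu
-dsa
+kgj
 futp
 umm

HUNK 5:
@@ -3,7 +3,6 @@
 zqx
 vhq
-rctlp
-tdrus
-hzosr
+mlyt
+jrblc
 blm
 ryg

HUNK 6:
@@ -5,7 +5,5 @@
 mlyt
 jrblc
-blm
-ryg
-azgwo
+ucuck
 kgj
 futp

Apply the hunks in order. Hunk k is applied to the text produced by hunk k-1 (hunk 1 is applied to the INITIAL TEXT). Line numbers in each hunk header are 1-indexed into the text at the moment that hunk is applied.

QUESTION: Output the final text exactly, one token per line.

Answer: wwuc
yrxix
zqx
vhq
mlyt
jrblc
ucuck
kgj
futp
umm
qyesk

Derivation:
Hunk 1: at line 4 remove [sbhuf,ssr] add [tdrus,hzosr] -> 13 lines: wwuc yrxix zqx vhq rctlp tdrus hzosr blm ryg skce zbffd umm qyesk
Hunk 2: at line 9 remove [skce,zbffd] add [azgwo,tsww,hbnh] -> 14 lines: wwuc yrxix zqx vhq rctlp tdrus hzosr blm ryg azgwo tsww hbnh umm qyesk
Hunk 3: at line 11 remove [hbnh] add [ajqqu,dsa,futp] -> 16 lines: wwuc yrxix zqx vhq rctlp tdrus hzosr blm ryg azgwo tsww ajqqu dsa futp umm qyesk
Hunk 4: at line 9 remove [tsww,ajqqu,dsa] add [kgj] -> 14 lines: wwuc yrxix zqx vhq rctlp tdrus hzosr blm ryg azgwo kgj futp umm qyesk
Hunk 5: at line 3 remove [rctlp,tdrus,hzosr] add [mlyt,jrblc] -> 13 lines: wwuc yrxix zqx vhq mlyt jrblc blm ryg azgwo kgj futp umm qyesk
Hunk 6: at line 5 remove [blm,ryg,azgwo] add [ucuck] -> 11 lines: wwuc yrxix zqx vhq mlyt jrblc ucuck kgj futp umm qyesk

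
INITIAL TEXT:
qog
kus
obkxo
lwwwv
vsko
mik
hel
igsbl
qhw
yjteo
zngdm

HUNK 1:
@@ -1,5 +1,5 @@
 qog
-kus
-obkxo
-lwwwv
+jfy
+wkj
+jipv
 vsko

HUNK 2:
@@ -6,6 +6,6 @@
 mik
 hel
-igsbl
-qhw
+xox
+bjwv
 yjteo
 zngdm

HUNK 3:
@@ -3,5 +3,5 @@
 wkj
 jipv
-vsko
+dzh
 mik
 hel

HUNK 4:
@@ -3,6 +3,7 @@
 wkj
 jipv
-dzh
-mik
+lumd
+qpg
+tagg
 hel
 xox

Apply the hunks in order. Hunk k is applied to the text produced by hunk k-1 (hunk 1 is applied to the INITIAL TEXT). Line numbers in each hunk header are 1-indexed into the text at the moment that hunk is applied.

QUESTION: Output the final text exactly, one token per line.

Answer: qog
jfy
wkj
jipv
lumd
qpg
tagg
hel
xox
bjwv
yjteo
zngdm

Derivation:
Hunk 1: at line 1 remove [kus,obkxo,lwwwv] add [jfy,wkj,jipv] -> 11 lines: qog jfy wkj jipv vsko mik hel igsbl qhw yjteo zngdm
Hunk 2: at line 6 remove [igsbl,qhw] add [xox,bjwv] -> 11 lines: qog jfy wkj jipv vsko mik hel xox bjwv yjteo zngdm
Hunk 3: at line 3 remove [vsko] add [dzh] -> 11 lines: qog jfy wkj jipv dzh mik hel xox bjwv yjteo zngdm
Hunk 4: at line 3 remove [dzh,mik] add [lumd,qpg,tagg] -> 12 lines: qog jfy wkj jipv lumd qpg tagg hel xox bjwv yjteo zngdm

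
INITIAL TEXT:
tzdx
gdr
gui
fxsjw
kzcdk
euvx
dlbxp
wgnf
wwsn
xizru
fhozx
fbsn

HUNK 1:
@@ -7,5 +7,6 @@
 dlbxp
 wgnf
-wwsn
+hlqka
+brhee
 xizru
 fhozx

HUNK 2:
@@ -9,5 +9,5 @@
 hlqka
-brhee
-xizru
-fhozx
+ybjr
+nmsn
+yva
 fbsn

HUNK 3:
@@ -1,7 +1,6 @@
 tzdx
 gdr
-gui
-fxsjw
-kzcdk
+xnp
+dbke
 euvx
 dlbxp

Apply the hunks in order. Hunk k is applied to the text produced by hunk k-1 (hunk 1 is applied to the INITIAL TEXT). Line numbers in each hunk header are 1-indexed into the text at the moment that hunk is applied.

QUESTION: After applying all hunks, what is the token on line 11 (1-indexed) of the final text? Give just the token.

Hunk 1: at line 7 remove [wwsn] add [hlqka,brhee] -> 13 lines: tzdx gdr gui fxsjw kzcdk euvx dlbxp wgnf hlqka brhee xizru fhozx fbsn
Hunk 2: at line 9 remove [brhee,xizru,fhozx] add [ybjr,nmsn,yva] -> 13 lines: tzdx gdr gui fxsjw kzcdk euvx dlbxp wgnf hlqka ybjr nmsn yva fbsn
Hunk 3: at line 1 remove [gui,fxsjw,kzcdk] add [xnp,dbke] -> 12 lines: tzdx gdr xnp dbke euvx dlbxp wgnf hlqka ybjr nmsn yva fbsn
Final line 11: yva

Answer: yva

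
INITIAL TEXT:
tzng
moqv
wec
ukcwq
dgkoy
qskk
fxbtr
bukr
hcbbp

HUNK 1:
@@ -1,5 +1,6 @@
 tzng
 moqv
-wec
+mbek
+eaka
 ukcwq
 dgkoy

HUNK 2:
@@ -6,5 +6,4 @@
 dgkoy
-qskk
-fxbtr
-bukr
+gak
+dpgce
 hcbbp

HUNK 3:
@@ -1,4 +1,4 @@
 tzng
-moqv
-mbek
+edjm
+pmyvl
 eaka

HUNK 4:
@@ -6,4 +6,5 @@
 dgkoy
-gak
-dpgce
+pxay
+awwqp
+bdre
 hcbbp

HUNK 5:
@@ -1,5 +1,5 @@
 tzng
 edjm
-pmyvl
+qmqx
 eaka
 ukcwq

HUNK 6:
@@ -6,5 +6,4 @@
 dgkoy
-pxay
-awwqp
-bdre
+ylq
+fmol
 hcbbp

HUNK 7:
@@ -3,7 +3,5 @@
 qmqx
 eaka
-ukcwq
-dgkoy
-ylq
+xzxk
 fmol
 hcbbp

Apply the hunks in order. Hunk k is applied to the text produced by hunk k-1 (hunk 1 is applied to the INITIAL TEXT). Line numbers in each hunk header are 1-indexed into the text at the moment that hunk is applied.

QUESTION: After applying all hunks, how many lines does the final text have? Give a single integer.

Hunk 1: at line 1 remove [wec] add [mbek,eaka] -> 10 lines: tzng moqv mbek eaka ukcwq dgkoy qskk fxbtr bukr hcbbp
Hunk 2: at line 6 remove [qskk,fxbtr,bukr] add [gak,dpgce] -> 9 lines: tzng moqv mbek eaka ukcwq dgkoy gak dpgce hcbbp
Hunk 3: at line 1 remove [moqv,mbek] add [edjm,pmyvl] -> 9 lines: tzng edjm pmyvl eaka ukcwq dgkoy gak dpgce hcbbp
Hunk 4: at line 6 remove [gak,dpgce] add [pxay,awwqp,bdre] -> 10 lines: tzng edjm pmyvl eaka ukcwq dgkoy pxay awwqp bdre hcbbp
Hunk 5: at line 1 remove [pmyvl] add [qmqx] -> 10 lines: tzng edjm qmqx eaka ukcwq dgkoy pxay awwqp bdre hcbbp
Hunk 6: at line 6 remove [pxay,awwqp,bdre] add [ylq,fmol] -> 9 lines: tzng edjm qmqx eaka ukcwq dgkoy ylq fmol hcbbp
Hunk 7: at line 3 remove [ukcwq,dgkoy,ylq] add [xzxk] -> 7 lines: tzng edjm qmqx eaka xzxk fmol hcbbp
Final line count: 7

Answer: 7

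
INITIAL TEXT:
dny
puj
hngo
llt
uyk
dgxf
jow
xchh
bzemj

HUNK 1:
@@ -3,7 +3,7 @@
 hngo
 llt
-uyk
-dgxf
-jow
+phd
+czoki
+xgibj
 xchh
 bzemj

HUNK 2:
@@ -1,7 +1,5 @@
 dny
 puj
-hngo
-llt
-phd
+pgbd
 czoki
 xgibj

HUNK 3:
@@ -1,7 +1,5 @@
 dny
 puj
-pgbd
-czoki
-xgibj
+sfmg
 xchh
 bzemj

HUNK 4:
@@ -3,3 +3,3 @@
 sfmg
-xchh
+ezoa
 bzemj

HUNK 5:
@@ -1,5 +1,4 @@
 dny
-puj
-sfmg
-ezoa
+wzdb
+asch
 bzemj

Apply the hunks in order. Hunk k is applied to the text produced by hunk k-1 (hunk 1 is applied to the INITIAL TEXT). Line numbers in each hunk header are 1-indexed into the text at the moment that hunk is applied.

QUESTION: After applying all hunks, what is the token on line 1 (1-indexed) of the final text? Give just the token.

Answer: dny

Derivation:
Hunk 1: at line 3 remove [uyk,dgxf,jow] add [phd,czoki,xgibj] -> 9 lines: dny puj hngo llt phd czoki xgibj xchh bzemj
Hunk 2: at line 1 remove [hngo,llt,phd] add [pgbd] -> 7 lines: dny puj pgbd czoki xgibj xchh bzemj
Hunk 3: at line 1 remove [pgbd,czoki,xgibj] add [sfmg] -> 5 lines: dny puj sfmg xchh bzemj
Hunk 4: at line 3 remove [xchh] add [ezoa] -> 5 lines: dny puj sfmg ezoa bzemj
Hunk 5: at line 1 remove [puj,sfmg,ezoa] add [wzdb,asch] -> 4 lines: dny wzdb asch bzemj
Final line 1: dny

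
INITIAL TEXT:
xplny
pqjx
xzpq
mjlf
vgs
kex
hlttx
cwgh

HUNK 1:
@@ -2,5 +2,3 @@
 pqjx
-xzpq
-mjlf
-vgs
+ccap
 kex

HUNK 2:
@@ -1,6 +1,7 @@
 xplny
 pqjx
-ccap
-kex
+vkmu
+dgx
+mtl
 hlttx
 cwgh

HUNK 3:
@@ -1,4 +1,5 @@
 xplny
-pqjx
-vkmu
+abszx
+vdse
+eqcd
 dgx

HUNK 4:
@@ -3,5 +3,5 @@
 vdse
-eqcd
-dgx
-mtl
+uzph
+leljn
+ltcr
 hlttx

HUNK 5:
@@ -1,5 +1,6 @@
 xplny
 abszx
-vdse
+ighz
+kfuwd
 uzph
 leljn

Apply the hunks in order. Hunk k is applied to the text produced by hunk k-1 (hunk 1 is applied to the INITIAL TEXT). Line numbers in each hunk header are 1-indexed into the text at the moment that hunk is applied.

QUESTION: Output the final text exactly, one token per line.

Hunk 1: at line 2 remove [xzpq,mjlf,vgs] add [ccap] -> 6 lines: xplny pqjx ccap kex hlttx cwgh
Hunk 2: at line 1 remove [ccap,kex] add [vkmu,dgx,mtl] -> 7 lines: xplny pqjx vkmu dgx mtl hlttx cwgh
Hunk 3: at line 1 remove [pqjx,vkmu] add [abszx,vdse,eqcd] -> 8 lines: xplny abszx vdse eqcd dgx mtl hlttx cwgh
Hunk 4: at line 3 remove [eqcd,dgx,mtl] add [uzph,leljn,ltcr] -> 8 lines: xplny abszx vdse uzph leljn ltcr hlttx cwgh
Hunk 5: at line 1 remove [vdse] add [ighz,kfuwd] -> 9 lines: xplny abszx ighz kfuwd uzph leljn ltcr hlttx cwgh

Answer: xplny
abszx
ighz
kfuwd
uzph
leljn
ltcr
hlttx
cwgh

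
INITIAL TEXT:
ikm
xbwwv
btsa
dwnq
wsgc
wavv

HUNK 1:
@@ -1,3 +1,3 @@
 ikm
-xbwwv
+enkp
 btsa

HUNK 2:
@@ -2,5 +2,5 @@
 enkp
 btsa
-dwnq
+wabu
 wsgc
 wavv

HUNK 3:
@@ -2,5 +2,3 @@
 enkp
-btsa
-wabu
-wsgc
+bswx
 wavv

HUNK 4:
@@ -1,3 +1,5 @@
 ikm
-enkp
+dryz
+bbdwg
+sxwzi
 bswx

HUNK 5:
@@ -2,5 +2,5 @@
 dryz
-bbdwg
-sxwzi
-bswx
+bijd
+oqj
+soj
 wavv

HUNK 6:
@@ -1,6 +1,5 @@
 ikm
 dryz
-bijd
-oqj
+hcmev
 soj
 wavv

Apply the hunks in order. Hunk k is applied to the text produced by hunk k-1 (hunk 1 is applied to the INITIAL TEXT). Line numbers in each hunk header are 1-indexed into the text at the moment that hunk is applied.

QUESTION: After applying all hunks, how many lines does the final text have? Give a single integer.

Answer: 5

Derivation:
Hunk 1: at line 1 remove [xbwwv] add [enkp] -> 6 lines: ikm enkp btsa dwnq wsgc wavv
Hunk 2: at line 2 remove [dwnq] add [wabu] -> 6 lines: ikm enkp btsa wabu wsgc wavv
Hunk 3: at line 2 remove [btsa,wabu,wsgc] add [bswx] -> 4 lines: ikm enkp bswx wavv
Hunk 4: at line 1 remove [enkp] add [dryz,bbdwg,sxwzi] -> 6 lines: ikm dryz bbdwg sxwzi bswx wavv
Hunk 5: at line 2 remove [bbdwg,sxwzi,bswx] add [bijd,oqj,soj] -> 6 lines: ikm dryz bijd oqj soj wavv
Hunk 6: at line 1 remove [bijd,oqj] add [hcmev] -> 5 lines: ikm dryz hcmev soj wavv
Final line count: 5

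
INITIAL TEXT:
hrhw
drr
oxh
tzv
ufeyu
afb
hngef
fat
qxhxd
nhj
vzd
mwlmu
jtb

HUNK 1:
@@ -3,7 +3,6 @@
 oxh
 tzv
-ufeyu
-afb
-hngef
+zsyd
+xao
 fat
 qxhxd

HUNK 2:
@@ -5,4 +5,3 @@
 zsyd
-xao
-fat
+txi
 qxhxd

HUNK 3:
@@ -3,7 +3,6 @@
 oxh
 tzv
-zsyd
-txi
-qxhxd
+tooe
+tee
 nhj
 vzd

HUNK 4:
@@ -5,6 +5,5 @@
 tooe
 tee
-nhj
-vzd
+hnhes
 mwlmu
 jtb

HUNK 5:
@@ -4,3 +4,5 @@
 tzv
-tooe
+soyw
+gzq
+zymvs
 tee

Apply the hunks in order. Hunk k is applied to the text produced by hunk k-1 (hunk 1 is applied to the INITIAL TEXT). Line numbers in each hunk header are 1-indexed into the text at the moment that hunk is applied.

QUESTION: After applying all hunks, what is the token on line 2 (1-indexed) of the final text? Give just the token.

Answer: drr

Derivation:
Hunk 1: at line 3 remove [ufeyu,afb,hngef] add [zsyd,xao] -> 12 lines: hrhw drr oxh tzv zsyd xao fat qxhxd nhj vzd mwlmu jtb
Hunk 2: at line 5 remove [xao,fat] add [txi] -> 11 lines: hrhw drr oxh tzv zsyd txi qxhxd nhj vzd mwlmu jtb
Hunk 3: at line 3 remove [zsyd,txi,qxhxd] add [tooe,tee] -> 10 lines: hrhw drr oxh tzv tooe tee nhj vzd mwlmu jtb
Hunk 4: at line 5 remove [nhj,vzd] add [hnhes] -> 9 lines: hrhw drr oxh tzv tooe tee hnhes mwlmu jtb
Hunk 5: at line 4 remove [tooe] add [soyw,gzq,zymvs] -> 11 lines: hrhw drr oxh tzv soyw gzq zymvs tee hnhes mwlmu jtb
Final line 2: drr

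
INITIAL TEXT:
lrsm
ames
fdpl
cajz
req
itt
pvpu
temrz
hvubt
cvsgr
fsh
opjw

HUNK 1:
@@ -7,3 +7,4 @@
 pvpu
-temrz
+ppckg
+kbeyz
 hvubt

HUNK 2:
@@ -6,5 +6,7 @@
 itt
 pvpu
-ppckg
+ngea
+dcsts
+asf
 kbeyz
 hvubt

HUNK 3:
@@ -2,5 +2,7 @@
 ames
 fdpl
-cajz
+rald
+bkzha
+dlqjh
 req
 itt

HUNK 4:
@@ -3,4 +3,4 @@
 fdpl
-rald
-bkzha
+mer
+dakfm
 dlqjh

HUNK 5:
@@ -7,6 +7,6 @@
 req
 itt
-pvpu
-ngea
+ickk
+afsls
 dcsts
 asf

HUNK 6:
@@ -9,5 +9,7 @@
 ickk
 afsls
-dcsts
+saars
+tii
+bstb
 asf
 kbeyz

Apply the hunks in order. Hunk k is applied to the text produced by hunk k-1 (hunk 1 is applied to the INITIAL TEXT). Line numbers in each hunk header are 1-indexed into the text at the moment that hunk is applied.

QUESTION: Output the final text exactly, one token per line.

Hunk 1: at line 7 remove [temrz] add [ppckg,kbeyz] -> 13 lines: lrsm ames fdpl cajz req itt pvpu ppckg kbeyz hvubt cvsgr fsh opjw
Hunk 2: at line 6 remove [ppckg] add [ngea,dcsts,asf] -> 15 lines: lrsm ames fdpl cajz req itt pvpu ngea dcsts asf kbeyz hvubt cvsgr fsh opjw
Hunk 3: at line 2 remove [cajz] add [rald,bkzha,dlqjh] -> 17 lines: lrsm ames fdpl rald bkzha dlqjh req itt pvpu ngea dcsts asf kbeyz hvubt cvsgr fsh opjw
Hunk 4: at line 3 remove [rald,bkzha] add [mer,dakfm] -> 17 lines: lrsm ames fdpl mer dakfm dlqjh req itt pvpu ngea dcsts asf kbeyz hvubt cvsgr fsh opjw
Hunk 5: at line 7 remove [pvpu,ngea] add [ickk,afsls] -> 17 lines: lrsm ames fdpl mer dakfm dlqjh req itt ickk afsls dcsts asf kbeyz hvubt cvsgr fsh opjw
Hunk 6: at line 9 remove [dcsts] add [saars,tii,bstb] -> 19 lines: lrsm ames fdpl mer dakfm dlqjh req itt ickk afsls saars tii bstb asf kbeyz hvubt cvsgr fsh opjw

Answer: lrsm
ames
fdpl
mer
dakfm
dlqjh
req
itt
ickk
afsls
saars
tii
bstb
asf
kbeyz
hvubt
cvsgr
fsh
opjw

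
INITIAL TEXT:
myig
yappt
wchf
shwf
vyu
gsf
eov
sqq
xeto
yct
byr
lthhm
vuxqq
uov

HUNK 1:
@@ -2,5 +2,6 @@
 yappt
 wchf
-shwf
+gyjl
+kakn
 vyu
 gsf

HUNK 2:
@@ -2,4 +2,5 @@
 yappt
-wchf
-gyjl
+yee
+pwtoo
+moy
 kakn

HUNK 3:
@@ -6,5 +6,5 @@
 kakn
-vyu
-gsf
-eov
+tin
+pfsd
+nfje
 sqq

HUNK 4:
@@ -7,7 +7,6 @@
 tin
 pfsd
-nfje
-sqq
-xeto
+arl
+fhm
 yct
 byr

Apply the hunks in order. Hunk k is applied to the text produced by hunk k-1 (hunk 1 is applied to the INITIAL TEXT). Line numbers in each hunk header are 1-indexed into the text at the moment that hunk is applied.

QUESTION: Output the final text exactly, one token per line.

Hunk 1: at line 2 remove [shwf] add [gyjl,kakn] -> 15 lines: myig yappt wchf gyjl kakn vyu gsf eov sqq xeto yct byr lthhm vuxqq uov
Hunk 2: at line 2 remove [wchf,gyjl] add [yee,pwtoo,moy] -> 16 lines: myig yappt yee pwtoo moy kakn vyu gsf eov sqq xeto yct byr lthhm vuxqq uov
Hunk 3: at line 6 remove [vyu,gsf,eov] add [tin,pfsd,nfje] -> 16 lines: myig yappt yee pwtoo moy kakn tin pfsd nfje sqq xeto yct byr lthhm vuxqq uov
Hunk 4: at line 7 remove [nfje,sqq,xeto] add [arl,fhm] -> 15 lines: myig yappt yee pwtoo moy kakn tin pfsd arl fhm yct byr lthhm vuxqq uov

Answer: myig
yappt
yee
pwtoo
moy
kakn
tin
pfsd
arl
fhm
yct
byr
lthhm
vuxqq
uov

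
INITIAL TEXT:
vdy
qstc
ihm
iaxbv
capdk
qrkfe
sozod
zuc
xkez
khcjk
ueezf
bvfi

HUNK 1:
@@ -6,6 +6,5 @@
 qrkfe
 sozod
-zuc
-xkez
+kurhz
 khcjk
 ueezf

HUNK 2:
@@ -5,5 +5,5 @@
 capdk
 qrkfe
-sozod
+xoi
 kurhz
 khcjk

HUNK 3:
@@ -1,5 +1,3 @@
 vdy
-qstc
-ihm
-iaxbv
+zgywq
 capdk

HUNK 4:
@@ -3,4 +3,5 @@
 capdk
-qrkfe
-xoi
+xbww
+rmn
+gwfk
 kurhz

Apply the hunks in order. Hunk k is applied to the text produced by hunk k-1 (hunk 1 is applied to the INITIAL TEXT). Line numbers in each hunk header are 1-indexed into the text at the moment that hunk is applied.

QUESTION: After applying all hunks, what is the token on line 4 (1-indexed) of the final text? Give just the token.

Answer: xbww

Derivation:
Hunk 1: at line 6 remove [zuc,xkez] add [kurhz] -> 11 lines: vdy qstc ihm iaxbv capdk qrkfe sozod kurhz khcjk ueezf bvfi
Hunk 2: at line 5 remove [sozod] add [xoi] -> 11 lines: vdy qstc ihm iaxbv capdk qrkfe xoi kurhz khcjk ueezf bvfi
Hunk 3: at line 1 remove [qstc,ihm,iaxbv] add [zgywq] -> 9 lines: vdy zgywq capdk qrkfe xoi kurhz khcjk ueezf bvfi
Hunk 4: at line 3 remove [qrkfe,xoi] add [xbww,rmn,gwfk] -> 10 lines: vdy zgywq capdk xbww rmn gwfk kurhz khcjk ueezf bvfi
Final line 4: xbww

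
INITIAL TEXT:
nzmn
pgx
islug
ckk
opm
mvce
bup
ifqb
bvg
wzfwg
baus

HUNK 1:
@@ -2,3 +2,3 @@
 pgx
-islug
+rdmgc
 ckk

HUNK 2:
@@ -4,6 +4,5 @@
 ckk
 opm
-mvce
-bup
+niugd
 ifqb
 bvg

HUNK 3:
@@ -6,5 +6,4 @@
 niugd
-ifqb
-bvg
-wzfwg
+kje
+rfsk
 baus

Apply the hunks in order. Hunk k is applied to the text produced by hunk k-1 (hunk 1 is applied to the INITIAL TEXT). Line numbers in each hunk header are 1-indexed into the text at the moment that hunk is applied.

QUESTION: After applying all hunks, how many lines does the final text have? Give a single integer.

Hunk 1: at line 2 remove [islug] add [rdmgc] -> 11 lines: nzmn pgx rdmgc ckk opm mvce bup ifqb bvg wzfwg baus
Hunk 2: at line 4 remove [mvce,bup] add [niugd] -> 10 lines: nzmn pgx rdmgc ckk opm niugd ifqb bvg wzfwg baus
Hunk 3: at line 6 remove [ifqb,bvg,wzfwg] add [kje,rfsk] -> 9 lines: nzmn pgx rdmgc ckk opm niugd kje rfsk baus
Final line count: 9

Answer: 9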